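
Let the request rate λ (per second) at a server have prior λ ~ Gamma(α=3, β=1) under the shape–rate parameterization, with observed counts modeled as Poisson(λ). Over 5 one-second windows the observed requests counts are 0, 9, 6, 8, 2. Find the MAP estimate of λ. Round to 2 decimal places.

λ̂_MAP = 4.50

Σxᵢ = 0+9+6+8+2 = 25, with n = 5.
Posterior ∝ λ^2e^(−1λ) · λ^25e^(−5λ) = λ^27e^(−6λ), i.e. Gamma(shape=28, rate=6).
The mode of a Gamma(a, b) with a ≥ 1 (shape–rate) is (a−1)/b = 27/6 ≈ 4.50.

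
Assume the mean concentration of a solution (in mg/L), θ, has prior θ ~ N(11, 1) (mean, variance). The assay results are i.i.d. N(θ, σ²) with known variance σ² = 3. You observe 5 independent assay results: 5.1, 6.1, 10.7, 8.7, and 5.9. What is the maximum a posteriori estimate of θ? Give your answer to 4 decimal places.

θ̂_MAP = 8.6875

n = 5; x̄ = (5.1 + 6.1 + 10.7 + 8.7 + 5.9)/5 = 36.5/5 = 7.3.
For a Normal prior and Normal likelihood with known variance, the posterior is Normal; its mode equals its mean, the precision-weighted average.
Prior precision 1/σ₀² = 1/1 = 1; data precision n/σ² = 5/3.
θ̂ = (1·11 + (5/3)·7.3) / (1 + 5/3) = (139/6)/(8/3) = 8.6875.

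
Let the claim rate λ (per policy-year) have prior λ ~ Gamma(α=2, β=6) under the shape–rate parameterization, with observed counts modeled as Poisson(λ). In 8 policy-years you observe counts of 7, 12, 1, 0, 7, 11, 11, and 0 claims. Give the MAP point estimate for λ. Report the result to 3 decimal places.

λ̂_MAP = 3.571

Σxᵢ = 7+12+1+0+7+11+11+0 = 49, with n = 8.
Posterior ∝ λe^(−6λ) · λ^49e^(−8λ) = λ^50e^(−14λ), i.e. Gamma(shape=51, rate=14).
The mode of a Gamma(a, b) with a ≥ 1 (shape–rate) is (a−1)/b = 50/14 ≈ 3.571.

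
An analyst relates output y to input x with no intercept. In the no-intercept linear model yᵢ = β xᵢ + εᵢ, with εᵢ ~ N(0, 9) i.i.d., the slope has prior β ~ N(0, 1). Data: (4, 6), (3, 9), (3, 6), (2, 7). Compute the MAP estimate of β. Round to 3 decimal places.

β̂_MAP = 1.766

log p(β | y) = −Σ(yᵢ − βxᵢ)²/(2·9) − β²/(2·1) + const.
Setting the derivative to zero: Σxᵢ(yᵢ − βxᵢ)/9 − β/1 = 0, so β = Σxᵢyᵢ / (Σxᵢ² + σ²/τ²).
Σxᵢyᵢ = 4·6 + 3·9 + 3·6 + 2·7 = 83; Σxᵢ² = 38; σ²/τ² = 9.
β̂_MAP = 83 / (38 + 9) = 83/47 ≈ 1.766.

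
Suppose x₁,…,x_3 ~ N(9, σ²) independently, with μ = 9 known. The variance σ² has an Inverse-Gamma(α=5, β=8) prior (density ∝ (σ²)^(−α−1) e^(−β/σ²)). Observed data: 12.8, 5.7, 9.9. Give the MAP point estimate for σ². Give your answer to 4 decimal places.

σ̂²_MAP = 2.8093

Sum of squared deviations about the known mean: SS = (12.8−9)² + (5.7−9)² + (9.9−9)² = 26.14.
The Normal likelihood contributes (σ²)^(−n/2) exp(−SS/(2σ²)), so the posterior is Inverse-Gamma(α + n/2, β + SS/2) = Inverse-Gamma(6.5, 21.07).
The mode of Inverse-Gamma(a, b) is b/(a+1) = 21.07/7.5 ≈ 2.8093.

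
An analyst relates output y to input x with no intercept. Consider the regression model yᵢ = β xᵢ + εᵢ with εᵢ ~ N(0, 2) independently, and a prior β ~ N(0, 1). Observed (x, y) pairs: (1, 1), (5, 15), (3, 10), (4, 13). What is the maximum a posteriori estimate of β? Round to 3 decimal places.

β̂_MAP = 2.981

log p(β | y) = −Σ(yᵢ − βxᵢ)²/(2·2) − β²/(2·1) + const.
Setting the derivative to zero: Σxᵢ(yᵢ − βxᵢ)/2 − β/1 = 0, so β = Σxᵢyᵢ / (Σxᵢ² + σ²/τ²).
Σxᵢyᵢ = 1·1 + 5·15 + 3·10 + 4·13 = 158; Σxᵢ² = 51; σ²/τ² = 2.
β̂_MAP = 158 / (51 + 2) = 158/53 ≈ 2.981.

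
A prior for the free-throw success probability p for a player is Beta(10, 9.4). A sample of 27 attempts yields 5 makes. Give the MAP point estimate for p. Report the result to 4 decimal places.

Prior: Beta(10, 9.4).
Data: 5 successes in 27 trials. The binomial likelihood contributes p^5(1−p)^22, so the posterior is Beta(10+5, 9.4+22) = Beta(15, 31.4).
For Beta(a, b) with a, b > 1 the mode is (a−1)/(a+b−2) = 14/44.4 ≈ 0.3153.

p̂_MAP = 0.3153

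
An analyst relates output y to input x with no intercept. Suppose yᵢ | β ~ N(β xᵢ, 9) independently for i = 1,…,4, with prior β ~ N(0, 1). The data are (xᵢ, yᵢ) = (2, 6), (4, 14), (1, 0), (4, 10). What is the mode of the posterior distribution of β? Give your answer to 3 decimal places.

log p(β | y) = −Σ(yᵢ − βxᵢ)²/(2·9) − β²/(2·1) + const.
Setting the derivative to zero: Σxᵢ(yᵢ − βxᵢ)/9 − β/1 = 0, so β = Σxᵢyᵢ / (Σxᵢ² + σ²/τ²).
Σxᵢyᵢ = 2·6 + 4·14 + 1·0 + 4·10 = 108; Σxᵢ² = 37; σ²/τ² = 9.
β̂_MAP = 108 / (37 + 9) = 108/46 ≈ 2.348.

β̂_MAP = 2.348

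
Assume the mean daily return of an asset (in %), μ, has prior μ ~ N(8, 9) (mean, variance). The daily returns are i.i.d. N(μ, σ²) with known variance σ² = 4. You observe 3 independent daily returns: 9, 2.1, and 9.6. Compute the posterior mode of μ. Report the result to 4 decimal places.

n = 3; x̄ = (9 + 2.1 + 9.6)/3 = 20.7/3 = 6.9.
For a Normal prior and Normal likelihood with known variance, the posterior is Normal; its mode equals its mean, the precision-weighted average.
Prior precision 1/σ₀² = 1/9; data precision n/σ² = 3/4 = 0.75.
μ̂ = ((1/9)·8 + 0.75·6.9) / (1/9 + 0.75) = (2183/360)/(31/36) = 2183/310 ≈ 7.0419.

μ̂_MAP = 7.0419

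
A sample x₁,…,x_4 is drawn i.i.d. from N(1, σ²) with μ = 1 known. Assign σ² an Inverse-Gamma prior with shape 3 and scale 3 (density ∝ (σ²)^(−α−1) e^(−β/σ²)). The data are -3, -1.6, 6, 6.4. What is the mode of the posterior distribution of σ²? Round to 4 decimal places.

σ̂²_MAP = 6.9100

Sum of squared deviations about the known mean: SS = (-3−1)² + (-1.6−1)² + (6−1)² + (6.4−1)² = 76.92.
The Normal likelihood contributes (σ²)^(−n/2) exp(−SS/(2σ²)), so the posterior is Inverse-Gamma(α + n/2, β + SS/2) = Inverse-Gamma(5, 41.46).
The mode of Inverse-Gamma(a, b) is b/(a+1) = 41.46/6 ≈ 6.9100.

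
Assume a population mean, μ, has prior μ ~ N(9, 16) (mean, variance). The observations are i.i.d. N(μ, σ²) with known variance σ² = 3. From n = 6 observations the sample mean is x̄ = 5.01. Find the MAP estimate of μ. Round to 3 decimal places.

n = 6, x̄ = 5.01.
For a Normal prior and Normal likelihood with known variance, the posterior is Normal; its mode equals its mean, the precision-weighted average.
Prior precision 1/σ₀² = 1/16 = 0.0625; data precision n/σ² = 6/3 = 2.
μ̂ = (0.0625·9 + 2·5.01) / (0.0625 + 2) = 10.5825/2.0625 = 1411/275 ≈ 5.131.

μ̂_MAP = 5.131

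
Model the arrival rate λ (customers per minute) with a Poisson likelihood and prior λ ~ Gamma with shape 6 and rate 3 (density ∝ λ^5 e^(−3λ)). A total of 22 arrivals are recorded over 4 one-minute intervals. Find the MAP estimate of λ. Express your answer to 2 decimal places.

Σxᵢ = 22, n = 4.
Posterior ∝ λ^5e^(−3λ) · λ^22e^(−4λ) = λ^27e^(−7λ), i.e. Gamma(shape=28, rate=7).
The mode of a Gamma(a, b) with a ≥ 1 (shape–rate) is (a−1)/b = 27/7 ≈ 3.86.

λ̂_MAP = 3.86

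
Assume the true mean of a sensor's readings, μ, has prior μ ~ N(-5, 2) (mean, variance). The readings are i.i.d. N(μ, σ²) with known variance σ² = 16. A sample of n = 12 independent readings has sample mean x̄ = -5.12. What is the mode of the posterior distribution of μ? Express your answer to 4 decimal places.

μ̂_MAP = -5.0720

n = 12, x̄ = -5.12.
For a Normal prior and Normal likelihood with known variance, the posterior is Normal; its mode equals its mean, the precision-weighted average.
Prior precision 1/σ₀² = 1/2 = 0.5; data precision n/σ² = 12/16 = 0.75.
μ̂ = (0.5·(-5) + 0.75·(-5.12)) / (0.5 + 0.75) = (-6.34)/1.25 = -5.0720.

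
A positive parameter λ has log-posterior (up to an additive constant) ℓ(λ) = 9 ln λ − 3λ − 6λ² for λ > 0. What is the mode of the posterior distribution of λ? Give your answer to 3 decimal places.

ℓ'(λ) = 9/λ − 3 − 12λ. Setting this to zero and multiplying by λ: 12λ² + 3λ − 9 = 0.
λ = (−3 + √(3² + 4·12·9)) / (2·12) = (−3 + √441) / 24 = (−3 + 21)/24 = 3/4.
ℓ''(λ) = −9/λ² − 12 < 0, confirming a maximum.

λ̂_MAP = 0.750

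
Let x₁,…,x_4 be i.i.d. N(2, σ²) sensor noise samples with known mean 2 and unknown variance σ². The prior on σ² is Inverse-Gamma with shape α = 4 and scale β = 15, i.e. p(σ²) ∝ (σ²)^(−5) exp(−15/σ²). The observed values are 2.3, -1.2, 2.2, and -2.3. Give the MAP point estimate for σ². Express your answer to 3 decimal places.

σ̂²_MAP = 4.204

Sum of squared deviations about the known mean: SS = (2.3−2)² + (-1.2−2)² + (2.2−2)² + (-2.3−2)² = 28.86.
The Normal likelihood contributes (σ²)^(−n/2) exp(−SS/(2σ²)), so the posterior is Inverse-Gamma(α + n/2, β + SS/2) = Inverse-Gamma(6, 29.43).
The mode of Inverse-Gamma(a, b) is b/(a+1) = 29.43/7 ≈ 4.204.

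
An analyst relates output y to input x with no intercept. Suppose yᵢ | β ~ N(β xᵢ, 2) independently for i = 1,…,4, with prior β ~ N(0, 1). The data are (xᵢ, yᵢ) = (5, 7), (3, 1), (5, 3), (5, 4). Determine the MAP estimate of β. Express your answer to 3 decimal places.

log p(β | y) = −Σ(yᵢ − βxᵢ)²/(2·2) − β²/(2·1) + const.
Setting the derivative to zero: Σxᵢ(yᵢ − βxᵢ)/2 − β/1 = 0, so β = Σxᵢyᵢ / (Σxᵢ² + σ²/τ²).
Σxᵢyᵢ = 5·7 + 3·1 + 5·3 + 5·4 = 73; Σxᵢ² = 84; σ²/τ² = 2.
β̂_MAP = 73 / (84 + 2) = 73/86 ≈ 0.849.

β̂_MAP = 0.849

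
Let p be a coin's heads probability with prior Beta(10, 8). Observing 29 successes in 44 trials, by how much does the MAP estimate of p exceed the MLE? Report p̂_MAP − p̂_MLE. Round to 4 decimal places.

Posterior is Beta(39, 23); MAP = (39−1)/(62−2) = 38/60 ≈ 0.63333.
MLE ignores the prior: p̂_MLE = k/n = 29/44 ≈ 0.65909.
Difference = 38/60 − 29/44 = -17/660 ≈ -0.0258.

MAP − MLE = -0.0258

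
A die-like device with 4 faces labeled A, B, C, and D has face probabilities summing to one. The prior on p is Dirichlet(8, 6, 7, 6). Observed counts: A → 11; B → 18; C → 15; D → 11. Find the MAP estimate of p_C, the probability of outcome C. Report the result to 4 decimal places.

MAP estimate of p_C = 0.2692

The posterior is Dirichlet(αᵢ + nᵢ) = Dirichlet(19, 24, 22, 17).
For a Dirichlet(a₁,…,a_K) with all aᵢ > 1, the mode has j-th component (aⱼ − 1)/(Σaᵢ − K).
Here Σaᵢ = 82 and K = 4, so p_C = (22 − 1)/(82 − 4) = 21/78 ≈ 0.2692.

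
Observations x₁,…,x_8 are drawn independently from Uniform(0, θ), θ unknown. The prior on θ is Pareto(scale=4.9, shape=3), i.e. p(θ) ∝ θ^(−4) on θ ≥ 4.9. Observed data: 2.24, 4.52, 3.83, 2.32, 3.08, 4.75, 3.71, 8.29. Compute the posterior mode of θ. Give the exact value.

The Uniform(0, θ) likelihood is θ^(−n) for θ ≥ max(xᵢ), zero otherwise. Here max(xᵢ) = 8.29.
Posterior ∝ θ^(−4) · θ^(−8) = θ^(−12) on θ ≥ max(4.9, 8.29) = 8.29.
This density is strictly decreasing in θ, so the posterior mode lies at the lower boundary of the support.

θ̂_MAP = 8.29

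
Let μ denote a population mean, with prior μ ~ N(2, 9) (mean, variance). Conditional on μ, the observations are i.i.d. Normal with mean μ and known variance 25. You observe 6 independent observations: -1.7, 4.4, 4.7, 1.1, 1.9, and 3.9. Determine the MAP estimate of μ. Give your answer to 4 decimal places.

μ̂_MAP = 2.2620

n = 6; x̄ = ((-1.7) + 4.4 + 4.7 + 1.1 + 1.9 + 3.9)/6 = 14.3/6 = 143/60 ≈ 2.3833.
For a Normal prior and Normal likelihood with known variance, the posterior is Normal; its mode equals its mean, the precision-weighted average.
Prior precision 1/σ₀² = 1/9; data precision n/σ² = 6/25 = 0.24.
μ̂ = ((1/9)·2 + 0.24·(143/60)) / (1/9 + 0.24) = (1787/2250)/(79/225) = 1787/790 ≈ 2.2620.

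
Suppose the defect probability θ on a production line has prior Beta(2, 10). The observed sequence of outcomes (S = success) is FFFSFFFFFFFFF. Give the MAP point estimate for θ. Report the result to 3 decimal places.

Prior: Beta(2, 10).
Data: 1 success in 13 trials (from the sequence). The binomial likelihood contributes θ(1−θ)^12, so the posterior is Beta(2+1, 10+12) = Beta(3, 22).
For Beta(a, b) with a, b > 1 the mode is (a−1)/(a+b−2) = 2/23 ≈ 0.087.

θ̂_MAP = 0.087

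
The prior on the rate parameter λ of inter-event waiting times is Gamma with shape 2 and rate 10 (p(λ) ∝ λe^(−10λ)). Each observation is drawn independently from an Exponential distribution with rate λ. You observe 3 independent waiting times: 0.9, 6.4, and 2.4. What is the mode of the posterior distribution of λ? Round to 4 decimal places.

λ̂_MAP = 0.2030

The Exponential(rate=λ) likelihood is ∝ λ^n e^(−λΣtᵢ). Here n = 3 and Σtᵢ = 0.9 + 6.4 + 2.4 = 9.7.
Posterior ∝ λe^(−10λ) · λ^3e^(−9.7λ) = λ^4e^(−19.7λ), i.e. Gamma(5, 19.7).
Mode = (a−1)/b = 4/19.7 ≈ 0.2030.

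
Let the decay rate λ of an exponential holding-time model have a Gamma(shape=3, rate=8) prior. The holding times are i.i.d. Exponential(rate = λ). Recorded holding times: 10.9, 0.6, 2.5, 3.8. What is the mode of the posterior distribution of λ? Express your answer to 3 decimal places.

The Exponential(rate=λ) likelihood is ∝ λ^n e^(−λΣtᵢ). Here n = 4 and Σtᵢ = 10.9 + 0.6 + 2.5 + 3.8 = 17.8.
Posterior ∝ λ^2e^(−8λ) · λ^4e^(−17.8λ) = λ^6e^(−25.8λ), i.e. Gamma(7, 25.8).
Mode = (a−1)/b = 6/25.8 ≈ 0.233.

λ̂_MAP = 0.233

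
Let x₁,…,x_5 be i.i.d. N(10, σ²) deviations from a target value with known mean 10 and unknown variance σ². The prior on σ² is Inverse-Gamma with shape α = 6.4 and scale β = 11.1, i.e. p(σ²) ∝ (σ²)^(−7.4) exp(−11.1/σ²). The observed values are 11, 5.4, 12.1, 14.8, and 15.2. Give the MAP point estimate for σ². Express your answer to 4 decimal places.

σ̂²_MAP = 4.9924

Sum of squared deviations about the known mean: SS = (11−10)² + (5.4−10)² + (12.1−10)² + (14.8−10)² + (15.2−10)² = 76.65.
The Normal likelihood contributes (σ²)^(−n/2) exp(−SS/(2σ²)), so the posterior is Inverse-Gamma(α + n/2, β + SS/2) = Inverse-Gamma(8.9, 49.425).
The mode of Inverse-Gamma(a, b) is b/(a+1) = 49.425/9.9 ≈ 4.9924.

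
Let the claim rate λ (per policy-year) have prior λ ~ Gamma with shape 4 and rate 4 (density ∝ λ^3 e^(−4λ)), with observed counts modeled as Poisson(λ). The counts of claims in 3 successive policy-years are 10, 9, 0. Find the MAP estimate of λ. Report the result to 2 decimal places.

Σxᵢ = 10+9+0 = 19, with n = 3.
Posterior ∝ λ^3e^(−4λ) · λ^19e^(−3λ) = λ^22e^(−7λ), i.e. Gamma(shape=23, rate=7).
The mode of a Gamma(a, b) with a ≥ 1 (shape–rate) is (a−1)/b = 22/7 ≈ 3.14.

λ̂_MAP = 3.14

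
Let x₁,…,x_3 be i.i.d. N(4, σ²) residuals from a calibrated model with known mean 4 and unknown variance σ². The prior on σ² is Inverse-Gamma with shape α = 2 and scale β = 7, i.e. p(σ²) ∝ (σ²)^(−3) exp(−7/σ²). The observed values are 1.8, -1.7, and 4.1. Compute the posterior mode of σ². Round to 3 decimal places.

σ̂²_MAP = 5.704

Sum of squared deviations about the known mean: SS = (1.8−4)² + (-1.7−4)² + (4.1−4)² = 37.34.
The Normal likelihood contributes (σ²)^(−n/2) exp(−SS/(2σ²)), so the posterior is Inverse-Gamma(α + n/2, β + SS/2) = Inverse-Gamma(3.5, 25.67).
The mode of Inverse-Gamma(a, b) is b/(a+1) = 25.67/4.5 ≈ 5.704.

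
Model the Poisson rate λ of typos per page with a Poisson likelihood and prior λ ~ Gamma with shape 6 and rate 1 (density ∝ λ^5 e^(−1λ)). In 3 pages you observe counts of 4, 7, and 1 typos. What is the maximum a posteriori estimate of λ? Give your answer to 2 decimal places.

λ̂_MAP = 4.25

Σxᵢ = 4+7+1 = 12, with n = 3.
Posterior ∝ λ^5e^(−1λ) · λ^12e^(−3λ) = λ^17e^(−4λ), i.e. Gamma(shape=18, rate=4).
The mode of a Gamma(a, b) with a ≥ 1 (shape–rate) is (a−1)/b = 17/4 ≈ 4.25.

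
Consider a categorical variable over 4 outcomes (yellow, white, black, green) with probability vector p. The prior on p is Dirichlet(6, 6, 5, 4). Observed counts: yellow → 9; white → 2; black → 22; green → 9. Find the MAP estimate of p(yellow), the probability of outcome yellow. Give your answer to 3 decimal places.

The posterior is Dirichlet(αᵢ + nᵢ) = Dirichlet(15, 8, 27, 13).
For a Dirichlet(a₁,…,a_K) with all aᵢ > 1, the mode has j-th component (aⱼ − 1)/(Σaᵢ − K).
Here Σaᵢ = 63 and K = 4, so p(yellow) = (15 − 1)/(63 − 4) = 14/59 ≈ 0.237.

MAP estimate of p(yellow) = 0.237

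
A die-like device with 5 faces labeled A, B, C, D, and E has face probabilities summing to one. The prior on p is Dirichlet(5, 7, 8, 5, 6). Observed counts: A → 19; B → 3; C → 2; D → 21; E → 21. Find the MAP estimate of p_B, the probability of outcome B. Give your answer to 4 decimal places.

MAP estimate of p_B = 0.0978

The posterior is Dirichlet(αᵢ + nᵢ) = Dirichlet(24, 10, 10, 26, 27).
For a Dirichlet(a₁,…,a_K) with all aᵢ > 1, the mode has j-th component (aⱼ − 1)/(Σaᵢ − K).
Here Σaᵢ = 97 and K = 5, so p_B = (10 − 1)/(97 − 5) = 9/92 ≈ 0.0978.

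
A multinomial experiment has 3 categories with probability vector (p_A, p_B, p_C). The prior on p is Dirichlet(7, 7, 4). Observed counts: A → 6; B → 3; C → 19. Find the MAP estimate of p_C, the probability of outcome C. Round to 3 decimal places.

MAP estimate of p_C = 0.512

The posterior is Dirichlet(αᵢ + nᵢ) = Dirichlet(13, 10, 23).
For a Dirichlet(a₁,…,a_K) with all aᵢ > 1, the mode has j-th component (aⱼ − 1)/(Σaᵢ − K).
Here Σaᵢ = 46 and K = 3, so p_C = (23 − 1)/(46 − 3) = 22/43 ≈ 0.512.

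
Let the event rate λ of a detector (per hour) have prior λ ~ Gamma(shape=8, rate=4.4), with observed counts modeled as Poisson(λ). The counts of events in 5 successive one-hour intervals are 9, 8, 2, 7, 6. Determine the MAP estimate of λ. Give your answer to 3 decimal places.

λ̂_MAP = 4.149

Σxᵢ = 9+8+2+7+6 = 32, with n = 5.
Posterior ∝ λ^7e^(−4.4λ) · λ^32e^(−5λ) = λ^39e^(−9.4λ), i.e. Gamma(shape=40, rate=9.4).
The mode of a Gamma(a, b) with a ≥ 1 (shape–rate) is (a−1)/b = 39/9.4 ≈ 4.149.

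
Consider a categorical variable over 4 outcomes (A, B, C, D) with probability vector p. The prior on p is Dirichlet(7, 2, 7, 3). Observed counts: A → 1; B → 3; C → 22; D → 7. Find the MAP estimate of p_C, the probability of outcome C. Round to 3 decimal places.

The posterior is Dirichlet(αᵢ + nᵢ) = Dirichlet(8, 5, 29, 10).
For a Dirichlet(a₁,…,a_K) with all aᵢ > 1, the mode has j-th component (aⱼ − 1)/(Σaᵢ − K).
Here Σaᵢ = 52 and K = 4, so p_C = (29 − 1)/(52 − 4) = 28/48 ≈ 0.583.

MAP estimate of p_C = 0.583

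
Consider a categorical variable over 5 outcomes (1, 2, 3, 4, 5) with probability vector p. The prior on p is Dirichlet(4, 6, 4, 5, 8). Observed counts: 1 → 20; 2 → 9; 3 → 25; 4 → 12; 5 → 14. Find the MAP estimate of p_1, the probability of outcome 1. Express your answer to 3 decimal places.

The posterior is Dirichlet(αᵢ + nᵢ) = Dirichlet(24, 15, 29, 17, 22).
For a Dirichlet(a₁,…,a_K) with all aᵢ > 1, the mode has j-th component (aⱼ − 1)/(Σaᵢ − K).
Here Σaᵢ = 107 and K = 5, so p_1 = (24 − 1)/(107 − 5) = 23/102 ≈ 0.225.

MAP estimate: 0.225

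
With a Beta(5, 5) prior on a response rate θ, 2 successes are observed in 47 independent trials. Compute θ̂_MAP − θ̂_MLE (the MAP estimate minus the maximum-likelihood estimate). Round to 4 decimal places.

MAP − MLE = 0.0665

Posterior is Beta(7, 50); MAP = (7−1)/(57−2) = 6/55 ≈ 0.10909.
MLE ignores the prior: θ̂_MLE = k/n = 2/47 ≈ 0.04255.
Difference = 6/55 − 2/47 = 172/2585 ≈ 0.0665.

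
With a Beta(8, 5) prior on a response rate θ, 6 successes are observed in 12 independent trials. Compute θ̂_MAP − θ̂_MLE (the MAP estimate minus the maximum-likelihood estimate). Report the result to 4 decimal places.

MAP − MLE = 0.0652

Posterior is Beta(14, 11); MAP = (14−1)/(25−2) = 13/23 ≈ 0.56522.
MLE ignores the prior: θ̂_MLE = k/n = 6/12 ≈ 0.50000.
Difference = 13/23 − 6/12 = 3/46 ≈ 0.0652.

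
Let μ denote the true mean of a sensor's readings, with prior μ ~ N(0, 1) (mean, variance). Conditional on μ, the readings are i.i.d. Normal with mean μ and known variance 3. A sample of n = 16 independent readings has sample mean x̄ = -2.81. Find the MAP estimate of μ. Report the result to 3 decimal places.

μ̂_MAP = -2.366

n = 16, x̄ = -2.81.
For a Normal prior and Normal likelihood with known variance, the posterior is Normal; its mode equals its mean, the precision-weighted average.
Prior precision 1/σ₀² = 1/1 = 1; data precision n/σ² = 16/3.
μ̂ = (1·0 + (16/3)·(-2.81)) / (1 + 16/3) = (-1124/75)/(19/3) = -1124/475 ≈ -2.366.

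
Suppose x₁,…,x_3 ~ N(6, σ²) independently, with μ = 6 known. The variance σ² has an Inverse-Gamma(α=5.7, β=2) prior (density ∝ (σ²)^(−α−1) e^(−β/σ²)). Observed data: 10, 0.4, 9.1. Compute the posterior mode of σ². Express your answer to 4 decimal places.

σ̂²_MAP = 3.7177

Sum of squared deviations about the known mean: SS = (10−6)² + (0.4−6)² + (9.1−6)² = 56.97.
The Normal likelihood contributes (σ²)^(−n/2) exp(−SS/(2σ²)), so the posterior is Inverse-Gamma(α + n/2, β + SS/2) = Inverse-Gamma(7.2, 30.485).
The mode of Inverse-Gamma(a, b) is b/(a+1) = 30.485/8.2 ≈ 3.7177.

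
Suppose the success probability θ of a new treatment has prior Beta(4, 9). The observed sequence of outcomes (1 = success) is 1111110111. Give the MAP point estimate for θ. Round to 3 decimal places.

θ̂_MAP = 0.571

Prior: Beta(4, 9).
Data: 9 successes in 10 trials (from the sequence). The binomial likelihood contributes θ^9(1−θ)^1, so the posterior is Beta(4+9, 9+1) = Beta(13, 10).
For Beta(a, b) with a, b > 1 the mode is (a−1)/(a+b−2) = 12/21 ≈ 0.571.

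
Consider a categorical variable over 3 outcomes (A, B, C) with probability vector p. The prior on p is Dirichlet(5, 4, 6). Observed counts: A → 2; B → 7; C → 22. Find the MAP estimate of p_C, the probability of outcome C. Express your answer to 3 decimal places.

MAP estimate of p_C = 0.628

The posterior is Dirichlet(αᵢ + nᵢ) = Dirichlet(7, 11, 28).
For a Dirichlet(a₁,…,a_K) with all aᵢ > 1, the mode has j-th component (aⱼ − 1)/(Σaᵢ − K).
Here Σaᵢ = 46 and K = 3, so p_C = (28 − 1)/(46 − 3) = 27/43 ≈ 0.628.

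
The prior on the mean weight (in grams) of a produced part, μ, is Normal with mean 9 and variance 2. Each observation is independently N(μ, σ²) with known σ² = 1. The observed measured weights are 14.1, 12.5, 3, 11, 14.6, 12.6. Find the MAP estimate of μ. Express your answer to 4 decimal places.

μ̂_MAP = 11.1231

n = 6; x̄ = (14.1 + 12.5 + 3 + 11 + 14.6 + 12.6)/6 = 67.8/6 = 11.3.
For a Normal prior and Normal likelihood with known variance, the posterior is Normal; its mode equals its mean, the precision-weighted average.
Prior precision 1/σ₀² = 1/2 = 0.5; data precision n/σ² = 6/1 = 6.
μ̂ = (0.5·9 + 6·11.3) / (0.5 + 6) = 72.3/6.5 = 723/65 ≈ 11.1231.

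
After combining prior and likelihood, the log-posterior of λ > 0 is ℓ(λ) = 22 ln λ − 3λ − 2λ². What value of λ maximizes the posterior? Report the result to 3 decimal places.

λ̂_MAP = 2.000

ℓ'(λ) = 22/λ − 3 − 4λ. Setting this to zero and multiplying by λ: 4λ² + 3λ − 22 = 0.
λ = (−3 + √(3² + 4·4·22)) / (2·4) = (−3 + √361) / 8 = (−3 + 19)/8 = 2.
ℓ''(λ) = −22/λ² − 4 < 0, confirming a maximum.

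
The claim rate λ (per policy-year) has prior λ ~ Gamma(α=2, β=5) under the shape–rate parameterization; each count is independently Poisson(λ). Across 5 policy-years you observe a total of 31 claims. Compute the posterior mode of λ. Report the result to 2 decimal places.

λ̂_MAP = 3.20

Σxᵢ = 31, n = 5.
Posterior ∝ λe^(−5λ) · λ^31e^(−5λ) = λ^32e^(−10λ), i.e. Gamma(shape=33, rate=10).
The mode of a Gamma(a, b) with a ≥ 1 (shape–rate) is (a−1)/b = 32/10 ≈ 3.20.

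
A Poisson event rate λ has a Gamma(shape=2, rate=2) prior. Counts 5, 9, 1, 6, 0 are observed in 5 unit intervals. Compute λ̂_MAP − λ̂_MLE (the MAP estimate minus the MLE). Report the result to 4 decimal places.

MAP − MLE = -1.0571

Σxᵢ = 21. Posterior is Gamma(23, 7); MAP = (23−1)/7 = 22/7 ≈ 3.14286.
MLE = x̄ = 21/5 ≈ 4.20000.
Difference = 22/7 − 21/5 = -37/35 ≈ -1.0571.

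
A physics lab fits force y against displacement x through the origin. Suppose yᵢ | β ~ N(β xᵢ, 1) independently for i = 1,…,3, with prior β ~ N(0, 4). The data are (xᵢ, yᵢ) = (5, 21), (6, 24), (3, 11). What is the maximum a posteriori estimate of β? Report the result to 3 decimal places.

β̂_MAP = 4.014

log p(β | y) = −Σ(yᵢ − βxᵢ)²/(2·1) − β²/(2·4) + const.
Setting the derivative to zero: Σxᵢ(yᵢ − βxᵢ)/1 − β/4 = 0, so β = Σxᵢyᵢ / (Σxᵢ² + σ²/τ²).
Σxᵢyᵢ = 5·21 + 6·24 + 3·11 = 282; Σxᵢ² = 70; σ²/τ² = 0.25.
β̂_MAP = 282 / (70 + 0.25) = 282/70.25 ≈ 4.014.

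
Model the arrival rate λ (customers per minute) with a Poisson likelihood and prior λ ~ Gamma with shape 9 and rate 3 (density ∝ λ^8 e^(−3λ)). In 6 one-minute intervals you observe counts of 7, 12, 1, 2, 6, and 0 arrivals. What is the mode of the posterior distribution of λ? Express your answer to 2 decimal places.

Σxᵢ = 7+12+1+2+6+0 = 28, with n = 6.
Posterior ∝ λ^8e^(−3λ) · λ^28e^(−6λ) = λ^36e^(−9λ), i.e. Gamma(shape=37, rate=9).
The mode of a Gamma(a, b) with a ≥ 1 (shape–rate) is (a−1)/b = 36/9 ≈ 4.00.

λ̂_MAP = 4.00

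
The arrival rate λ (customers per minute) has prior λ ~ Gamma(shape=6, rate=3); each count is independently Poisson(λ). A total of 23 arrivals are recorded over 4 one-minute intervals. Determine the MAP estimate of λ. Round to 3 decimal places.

Σxᵢ = 23, n = 4.
Posterior ∝ λ^5e^(−3λ) · λ^23e^(−4λ) = λ^28e^(−7λ), i.e. Gamma(shape=29, rate=7).
The mode of a Gamma(a, b) with a ≥ 1 (shape–rate) is (a−1)/b = 28/7 ≈ 4.000.

λ̂_MAP = 4.000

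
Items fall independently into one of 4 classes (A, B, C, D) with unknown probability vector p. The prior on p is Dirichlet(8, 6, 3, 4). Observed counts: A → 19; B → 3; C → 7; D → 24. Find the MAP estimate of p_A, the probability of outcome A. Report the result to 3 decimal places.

The posterior is Dirichlet(αᵢ + nᵢ) = Dirichlet(27, 9, 10, 28).
For a Dirichlet(a₁,…,a_K) with all aᵢ > 1, the mode has j-th component (aⱼ − 1)/(Σaᵢ − K).
Here Σaᵢ = 74 and K = 4, so p_A = (27 − 1)/(74 − 4) = 26/70 ≈ 0.371.

MAP estimate of p_A = 0.371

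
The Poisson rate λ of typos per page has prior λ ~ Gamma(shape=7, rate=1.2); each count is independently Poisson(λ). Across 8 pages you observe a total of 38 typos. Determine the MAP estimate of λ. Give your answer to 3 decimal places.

λ̂_MAP = 4.783

Σxᵢ = 38, n = 8.
Posterior ∝ λ^6e^(−1.2λ) · λ^38e^(−8λ) = λ^44e^(−9.2λ), i.e. Gamma(shape=45, rate=9.2).
The mode of a Gamma(a, b) with a ≥ 1 (shape–rate) is (a−1)/b = 44/9.2 ≈ 4.783.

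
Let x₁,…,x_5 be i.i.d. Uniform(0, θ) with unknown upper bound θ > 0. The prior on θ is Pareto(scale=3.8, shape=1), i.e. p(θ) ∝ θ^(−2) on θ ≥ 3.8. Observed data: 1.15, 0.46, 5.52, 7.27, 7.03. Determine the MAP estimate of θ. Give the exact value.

The Uniform(0, θ) likelihood is θ^(−n) for θ ≥ max(xᵢ), zero otherwise. Here max(xᵢ) = 7.27.
Posterior ∝ θ^(−2) · θ^(−5) = θ^(−7) on θ ≥ max(3.8, 7.27) = 7.27.
This density is strictly decreasing in θ, so the posterior mode lies at the lower boundary of the support.

θ̂_MAP = 7.27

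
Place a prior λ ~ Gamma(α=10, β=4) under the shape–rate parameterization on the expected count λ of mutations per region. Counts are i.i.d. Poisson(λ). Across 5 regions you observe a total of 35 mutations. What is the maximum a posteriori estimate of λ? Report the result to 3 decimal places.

Σxᵢ = 35, n = 5.
Posterior ∝ λ^9e^(−4λ) · λ^35e^(−5λ) = λ^44e^(−9λ), i.e. Gamma(shape=45, rate=9).
The mode of a Gamma(a, b) with a ≥ 1 (shape–rate) is (a−1)/b = 44/9 ≈ 4.889.

λ̂_MAP = 4.889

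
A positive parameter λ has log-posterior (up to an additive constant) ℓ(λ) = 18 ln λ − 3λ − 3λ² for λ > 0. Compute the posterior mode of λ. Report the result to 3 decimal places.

ℓ'(λ) = 18/λ − 3 − 6λ. Setting this to zero and multiplying by λ: 6λ² + 3λ − 18 = 0.
λ = (−3 + √(3² + 4·6·18)) / (2·6) = (−3 + √441) / 12 = (−3 + 21)/12 = 3/2.
ℓ''(λ) = −18/λ² − 6 < 0, confirming a maximum.

λ̂_MAP = 1.500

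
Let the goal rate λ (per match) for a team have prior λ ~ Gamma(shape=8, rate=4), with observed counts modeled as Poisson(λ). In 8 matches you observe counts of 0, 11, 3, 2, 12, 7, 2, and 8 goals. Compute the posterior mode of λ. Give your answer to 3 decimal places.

λ̂_MAP = 4.333

Σxᵢ = 0+11+3+2+12+7+2+8 = 45, with n = 8.
Posterior ∝ λ^7e^(−4λ) · λ^45e^(−8λ) = λ^52e^(−12λ), i.e. Gamma(shape=53, rate=12).
The mode of a Gamma(a, b) with a ≥ 1 (shape–rate) is (a−1)/b = 52/12 ≈ 4.333.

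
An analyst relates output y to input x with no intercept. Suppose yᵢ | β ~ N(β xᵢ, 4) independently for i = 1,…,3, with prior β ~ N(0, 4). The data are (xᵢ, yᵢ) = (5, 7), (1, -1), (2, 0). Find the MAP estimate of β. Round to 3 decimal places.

β̂_MAP = 1.097

log p(β | y) = −Σ(yᵢ − βxᵢ)²/(2·4) − β²/(2·4) + const.
Setting the derivative to zero: Σxᵢ(yᵢ − βxᵢ)/4 − β/4 = 0, so β = Σxᵢyᵢ / (Σxᵢ² + σ²/τ²).
Σxᵢyᵢ = 5·7 + 1·(-1) + 2·0 = 34; Σxᵢ² = 30; σ²/τ² = 1.
β̂_MAP = 34 / (30 + 1) = 34/31 ≈ 1.097.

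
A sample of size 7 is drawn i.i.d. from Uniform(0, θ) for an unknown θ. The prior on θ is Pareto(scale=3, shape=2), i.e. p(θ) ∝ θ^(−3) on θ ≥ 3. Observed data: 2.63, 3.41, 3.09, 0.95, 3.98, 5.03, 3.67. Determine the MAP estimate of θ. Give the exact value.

The Uniform(0, θ) likelihood is θ^(−n) for θ ≥ max(xᵢ), zero otherwise. Here max(xᵢ) = 5.03.
Posterior ∝ θ^(−3) · θ^(−7) = θ^(−10) on θ ≥ max(3, 5.03) = 5.03.
This density is strictly decreasing in θ, so the posterior mode lies at the lower boundary of the support.

θ̂_MAP = 5.03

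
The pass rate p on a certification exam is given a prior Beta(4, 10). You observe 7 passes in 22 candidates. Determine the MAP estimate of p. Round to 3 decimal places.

Prior: Beta(4, 10).
Data: 7 successes in 22 trials. The binomial likelihood contributes p^7(1−p)^15, so the posterior is Beta(4+7, 10+15) = Beta(11, 25).
For Beta(a, b) with a, b > 1 the mode is (a−1)/(a+b−2) = 10/34 ≈ 0.294.

p̂_MAP = 0.294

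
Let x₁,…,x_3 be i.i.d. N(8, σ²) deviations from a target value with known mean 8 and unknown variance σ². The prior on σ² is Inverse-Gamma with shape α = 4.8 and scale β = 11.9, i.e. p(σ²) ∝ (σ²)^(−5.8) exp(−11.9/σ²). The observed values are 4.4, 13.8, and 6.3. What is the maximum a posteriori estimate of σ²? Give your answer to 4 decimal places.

Sum of squared deviations about the known mean: SS = (4.4−8)² + (13.8−8)² + (6.3−8)² = 49.49.
The Normal likelihood contributes (σ²)^(−n/2) exp(−SS/(2σ²)), so the posterior is Inverse-Gamma(α + n/2, β + SS/2) = Inverse-Gamma(6.3, 36.645).
The mode of Inverse-Gamma(a, b) is b/(a+1) = 36.645/7.3 ≈ 5.0199.

σ̂²_MAP = 5.0199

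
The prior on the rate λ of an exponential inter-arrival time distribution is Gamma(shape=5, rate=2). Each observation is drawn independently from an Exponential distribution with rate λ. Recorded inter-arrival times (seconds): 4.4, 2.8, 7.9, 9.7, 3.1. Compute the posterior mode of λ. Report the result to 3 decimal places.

λ̂_MAP = 0.301

The Exponential(rate=λ) likelihood is ∝ λ^n e^(−λΣtᵢ). Here n = 5 and Σtᵢ = 4.4 + 2.8 + 7.9 + 9.7 + 3.1 = 27.9.
Posterior ∝ λ^4e^(−2λ) · λ^5e^(−27.9λ) = λ^9e^(−29.9λ), i.e. Gamma(10, 29.9).
Mode = (a−1)/b = 9/29.9 ≈ 0.301.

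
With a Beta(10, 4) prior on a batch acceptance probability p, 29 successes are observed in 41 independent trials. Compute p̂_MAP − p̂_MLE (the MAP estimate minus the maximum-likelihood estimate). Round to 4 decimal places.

MAP − MLE = 0.0097

Posterior is Beta(39, 16); MAP = (39−1)/(55−2) = 38/53 ≈ 0.71698.
MLE ignores the prior: p̂_MLE = k/n = 29/41 ≈ 0.70732.
Difference = 38/53 − 29/41 = 21/2173 ≈ 0.0097.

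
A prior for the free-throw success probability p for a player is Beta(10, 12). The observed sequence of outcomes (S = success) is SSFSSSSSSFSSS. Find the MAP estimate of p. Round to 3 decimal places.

Prior: Beta(10, 12).
Data: 11 successes in 13 trials (from the sequence). The binomial likelihood contributes p^11(1−p)^2, so the posterior is Beta(10+11, 12+2) = Beta(21, 14).
For Beta(a, b) with a, b > 1 the mode is (a−1)/(a+b−2) = 20/33 ≈ 0.606.

p̂_MAP = 0.606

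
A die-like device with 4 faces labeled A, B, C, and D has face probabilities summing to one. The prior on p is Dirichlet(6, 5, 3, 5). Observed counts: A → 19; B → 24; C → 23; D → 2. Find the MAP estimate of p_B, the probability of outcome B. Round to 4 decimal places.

The posterior is Dirichlet(αᵢ + nᵢ) = Dirichlet(25, 29, 26, 7).
For a Dirichlet(a₁,…,a_K) with all aᵢ > 1, the mode has j-th component (aⱼ − 1)/(Σaᵢ − K).
Here Σaᵢ = 87 and K = 4, so p_B = (29 − 1)/(87 − 4) = 28/83 ≈ 0.3373.

MAP estimate of p_B = 0.3373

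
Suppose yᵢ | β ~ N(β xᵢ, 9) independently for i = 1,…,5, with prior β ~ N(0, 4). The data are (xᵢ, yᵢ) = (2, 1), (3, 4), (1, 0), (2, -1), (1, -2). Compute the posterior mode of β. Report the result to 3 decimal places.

log p(β | y) = −Σ(yᵢ − βxᵢ)²/(2·9) − β²/(2·4) + const.
Setting the derivative to zero: Σxᵢ(yᵢ − βxᵢ)/9 − β/4 = 0, so β = Σxᵢyᵢ / (Σxᵢ² + σ²/τ²).
Σxᵢyᵢ = 2·1 + 3·4 + 1·0 + 2·(-1) + 1·(-2) = 10; Σxᵢ² = 19; σ²/τ² = 2.25.
β̂_MAP = 10 / (19 + 2.25) = 10/21.25 ≈ 0.471.

β̂_MAP = 0.471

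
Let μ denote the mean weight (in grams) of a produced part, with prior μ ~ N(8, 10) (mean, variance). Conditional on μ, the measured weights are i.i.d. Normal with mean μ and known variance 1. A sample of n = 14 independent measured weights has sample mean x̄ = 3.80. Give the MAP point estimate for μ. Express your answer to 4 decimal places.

μ̂_MAP = 3.8298

n = 14, x̄ = 3.80.
For a Normal prior and Normal likelihood with known variance, the posterior is Normal; its mode equals its mean, the precision-weighted average.
Prior precision 1/σ₀² = 1/10 = 0.1; data precision n/σ² = 14/1 = 14.
μ̂ = (0.1·8 + 14·3.8) / (0.1 + 14) = 54/14.1 = 180/47 ≈ 3.8298.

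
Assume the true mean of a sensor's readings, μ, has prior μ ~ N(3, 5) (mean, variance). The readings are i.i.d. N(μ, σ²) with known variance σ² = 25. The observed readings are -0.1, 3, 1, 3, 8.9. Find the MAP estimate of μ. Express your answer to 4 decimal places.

n = 5; x̄ = ((-0.1) + 3 + 1 + 3 + 8.9)/5 = 15.8/5 = 3.16.
For a Normal prior and Normal likelihood with known variance, the posterior is Normal; its mode equals its mean, the precision-weighted average.
Prior precision 1/σ₀² = 1/5 = 0.2; data precision n/σ² = 5/25 = 0.2.
μ̂ = (0.2·3 + 0.2·3.16) / (0.2 + 0.2) = 1.232/0.4 = 3.0800.

μ̂_MAP = 3.0800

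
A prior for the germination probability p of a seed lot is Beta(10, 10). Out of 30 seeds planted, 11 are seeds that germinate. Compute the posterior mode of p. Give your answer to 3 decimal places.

p̂_MAP = 0.417

Prior: Beta(10, 10).
Data: 11 successes in 30 trials. The binomial likelihood contributes p^11(1−p)^19, so the posterior is Beta(10+11, 10+19) = Beta(21, 29).
For Beta(a, b) with a, b > 1 the mode is (a−1)/(a+b−2) = 20/48 ≈ 0.417.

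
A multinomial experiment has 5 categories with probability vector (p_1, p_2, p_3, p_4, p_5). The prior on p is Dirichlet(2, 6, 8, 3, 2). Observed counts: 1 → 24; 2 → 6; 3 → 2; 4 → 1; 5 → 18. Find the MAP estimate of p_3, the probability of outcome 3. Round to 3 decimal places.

The posterior is Dirichlet(αᵢ + nᵢ) = Dirichlet(26, 12, 10, 4, 20).
For a Dirichlet(a₁,…,a_K) with all aᵢ > 1, the mode has j-th component (aⱼ − 1)/(Σaᵢ − K).
Here Σaᵢ = 72 and K = 5, so p_3 = (10 − 1)/(72 − 5) = 9/67 ≈ 0.134.

MAP estimate: 0.134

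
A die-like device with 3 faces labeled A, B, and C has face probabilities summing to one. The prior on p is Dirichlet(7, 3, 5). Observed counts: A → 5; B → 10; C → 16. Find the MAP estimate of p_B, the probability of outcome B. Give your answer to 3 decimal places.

The posterior is Dirichlet(αᵢ + nᵢ) = Dirichlet(12, 13, 21).
For a Dirichlet(a₁,…,a_K) with all aᵢ > 1, the mode has j-th component (aⱼ − 1)/(Σaᵢ − K).
Here Σaᵢ = 46 and K = 3, so p_B = (13 − 1)/(46 − 3) = 12/43 ≈ 0.279.

MAP estimate of p_B = 0.279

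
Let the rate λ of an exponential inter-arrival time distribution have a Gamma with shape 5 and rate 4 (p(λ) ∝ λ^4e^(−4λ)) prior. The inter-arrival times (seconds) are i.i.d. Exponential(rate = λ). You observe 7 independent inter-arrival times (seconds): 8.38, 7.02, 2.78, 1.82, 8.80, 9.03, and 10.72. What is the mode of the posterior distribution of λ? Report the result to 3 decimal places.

The Exponential(rate=λ) likelihood is ∝ λ^n e^(−λΣtᵢ). Here n = 7 and Σtᵢ = 8.38 + 7.02 + 2.78 + 1.82 + 8.80 + 9.03 + 10.72 = 48.55.
Posterior ∝ λ^4e^(−4λ) · λ^7e^(−48.55λ) = λ^11e^(−52.55λ), i.e. Gamma(12, 52.55).
Mode = (a−1)/b = 11/52.55 ≈ 0.209.

λ̂_MAP = 0.209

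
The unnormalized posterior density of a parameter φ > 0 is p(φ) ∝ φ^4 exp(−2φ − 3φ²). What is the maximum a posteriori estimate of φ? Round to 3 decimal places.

ℓ'(φ) = 4/φ − 2 − 6φ. Setting this to zero and multiplying by φ: 6φ² + 2φ − 4 = 0.
φ = (−2 + √(2² + 4·6·4)) / (2·6) = (−2 + √100) / 12 = (−2 + 10)/12 = 2/3.
ℓ''(φ) = −4/φ² − 6 < 0, confirming a maximum.

φ̂_MAP = 0.667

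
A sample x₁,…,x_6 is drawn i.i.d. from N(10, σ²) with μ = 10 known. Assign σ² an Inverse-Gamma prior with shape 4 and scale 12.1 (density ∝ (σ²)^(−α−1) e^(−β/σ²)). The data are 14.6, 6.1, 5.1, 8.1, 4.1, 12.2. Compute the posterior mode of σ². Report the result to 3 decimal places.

Sum of squared deviations about the known mean: SS = (14.6−10)² + (6.1−10)² + (5.1−10)² + (8.1−10)² + (4.1−10)² + (12.2−10)² = 103.64.
The Normal likelihood contributes (σ²)^(−n/2) exp(−SS/(2σ²)), so the posterior is Inverse-Gamma(α + n/2, β + SS/2) = Inverse-Gamma(7, 63.92).
The mode of Inverse-Gamma(a, b) is b/(a+1) = 63.92/8 ≈ 7.990.

σ̂²_MAP = 7.990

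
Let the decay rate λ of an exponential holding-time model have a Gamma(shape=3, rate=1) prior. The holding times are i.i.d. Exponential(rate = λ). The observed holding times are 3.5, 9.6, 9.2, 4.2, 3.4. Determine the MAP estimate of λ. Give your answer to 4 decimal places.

The Exponential(rate=λ) likelihood is ∝ λ^n e^(−λΣtᵢ). Here n = 5 and Σtᵢ = 3.5 + 9.6 + 9.2 + 4.2 + 3.4 = 29.9.
Posterior ∝ λ^2e^(−1λ) · λ^5e^(−29.9λ) = λ^7e^(−30.9λ), i.e. Gamma(8, 30.9).
Mode = (a−1)/b = 7/30.9 ≈ 0.2265.

λ̂_MAP = 0.2265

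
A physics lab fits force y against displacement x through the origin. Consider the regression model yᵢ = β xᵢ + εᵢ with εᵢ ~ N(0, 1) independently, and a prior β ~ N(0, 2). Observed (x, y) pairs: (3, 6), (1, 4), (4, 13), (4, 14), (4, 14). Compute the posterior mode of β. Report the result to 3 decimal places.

log p(β | y) = −Σ(yᵢ − βxᵢ)²/(2·1) − β²/(2·2) + const.
Setting the derivative to zero: Σxᵢ(yᵢ − βxᵢ)/1 − β/2 = 0, so β = Σxᵢyᵢ / (Σxᵢ² + σ²/τ²).
Σxᵢyᵢ = 3·6 + 1·4 + 4·13 + 4·14 + 4·14 = 186; Σxᵢ² = 58; σ²/τ² = 0.5.
β̂_MAP = 186 / (58 + 0.5) = 186/58.5 ≈ 3.179.

β̂_MAP = 3.179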